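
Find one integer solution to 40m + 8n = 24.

Step 1: Check solvability.
gcd(40, 8) = 8
Since 8 divides 24, solutions exist.

Step 2: Apply extended Euclidean algorithm to find gcd.
We find integers such that 40*x0 + 8*y0 = 8

Step 3: Scale the particular solution.
Multiply by 24/8 = 3:
m = 0, n = 3

Step 4: Verify.
40*(0) + 8*(3) = 24 = 24 ✓

m = 0, n = 3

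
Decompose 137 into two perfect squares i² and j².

We need to find integers i, j > 0 such that i² + j² = 137.
Trying i = 4: j² = 137 - 4² = 137 - 16 = 121
j = 11
Check: 4² + 11² = 16 + 121 = 137 ✓

137 = 4² + 11²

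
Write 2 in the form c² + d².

We need to find integers c, d > 0 such that c² + d² = 2.
Trying c = 1: d² = 2 - 1² = 2 - 1 = 1
d = 1
Check: 1² + 1² = 1 + 1 = 2 ✓

2 = 1² + 1²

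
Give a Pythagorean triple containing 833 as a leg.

We need the other leg and hypotenuse such that 833² + x² = c².
Take x = 840, c = 1183: 833² + 840² = 693889 + 705600 = 1399489 = 1183² ✓
Triple: (833, 840, 1183)

(833, 840, 1183)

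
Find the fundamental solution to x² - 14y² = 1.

We seek the smallest positive integers (x, y) with x² - 14y² = 1, i.e., x² = 14y² + 1.
Try successive y values:
y = 1: x² = 14·1² + 1 = 15, not a perfect square
y = 2: x² = 14·2² + 1 = 57, not a perfect square
y = 3: x² = 14·3² + 1 = 127, not a perfect square
... continuing the search (or via continued fractions) ...
y = 4: x² = 14·4² + 1 = 225, x = 15 ✓

Verify: 15² - 14·4² = 225 - 224 = 1 ✓

x = 15, y = 4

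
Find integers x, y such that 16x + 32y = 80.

Step 1: Check solvability.
gcd(16, 32) = 16
Since 16 divides 80, solutions exist.

Step 2: Apply extended Euclidean algorithm to find gcd.
We find integers such that 16*x0 + 32*y0 = 16

Step 3: Scale the particular solution.
Multiply by 80/16 = 5:
x = 5, y = 0

Step 4: Verify.
16*(5) + 32*(0) = 80 = 80 ✓

x = 5, y = 0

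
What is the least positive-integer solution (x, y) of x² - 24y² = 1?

We seek the smallest positive integers (x, y) with x² - 24y² = 1, i.e., x² = 24y² + 1.
Try successive y values:
y = 1: x² = 24·1² + 1 = 25, x = 5 ✓

Verify: 5² - 24·1² = 25 - 24 = 1 ✓

x = 5, y = 1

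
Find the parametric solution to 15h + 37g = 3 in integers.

Step 1: Compute gcd(15, 37) = 1.
Since 1 divides 3, solutions exist.

Step 2: Find a particular solution using extended Euclidean algorithm.
We get h₀ = 15, g₀ = -6.
Check: 15*15 + 37*-6 = 3 = 3 ✓

Step 3: Write the general solution.
h = 15 + (37/1)t = 15 + 37t
g = -6 - (15/1)t = -6 - 15t
for any integer t.

h = 15 + 37t, g = -6 - 15t for integer t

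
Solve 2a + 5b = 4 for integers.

Step 1: Check solvability.
gcd(2, 5) = 1
Since 1 divides 4, solutions exist.

Step 2: Apply extended Euclidean algorithm to find gcd.
We find integers such that 2*x0 + 5*y0 = 1

Step 3: Scale the particular solution.
Multiply by 4/1 = 4:
a = -8, b = 4

Step 4: Verify.
2*(-8) + 5*(4) = 4 = 4 ✓

a = -8, b = 4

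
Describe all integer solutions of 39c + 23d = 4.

Step 1: Compute gcd(39, 23) = 1.
Since 1 divides 4, solutions exist.

Step 2: Find a particular solution using extended Euclidean algorithm.
We get c₀ = -40, d₀ = 68.
Check: 39*-40 + 23*68 = 4 = 4 ✓

Step 3: Write the general solution.
c = -40 + (23/1)t = -40 + 23t
d = 68 - (39/1)t = 68 - 39t
for any integer t.

c = -40 + 23t, d = 68 - 39t for integer t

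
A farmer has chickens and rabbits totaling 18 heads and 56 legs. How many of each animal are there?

Let c = chickens, r = rabbits.
Heads: c + r = 18
Legs: 2c + 4r = 56
From the first equation, c = 18 - r. Substitute:
2(18 - r) + 4r = 56
36 + 2r = 56
r = (56 - 36)/2 = 10
c = 18 - 10 = 8

Chickens: 8, Rabbits: 10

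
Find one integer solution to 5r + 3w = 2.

Step 1: Check solvability.
gcd(5, 3) = 1
Since 1 divides 2, solutions exist.

Step 2: Apply extended Euclidean algorithm to find gcd.
We find integers such that 5*x0 + 3*y0 = 1

Step 3: Scale the particular solution.
Multiply by 2/1 = 2:
r = -2, w = 4

Step 4: Verify.
5*(-2) + 3*(4) = 2 = 2 ✓

r = -2, w = 4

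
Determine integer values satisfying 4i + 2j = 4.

Step 1: Check solvability.
gcd(4, 2) = 2
Since 2 divides 4, solutions exist.

Step 2: Apply extended Euclidean algorithm to find gcd.
We find integers such that 4*x0 + 2*y0 = 2

Step 3: Scale the particular solution.
Multiply by 4/2 = 2:
i = 0, j = 2

Step 4: Verify.
4*(0) + 2*(2) = 4 = 4 ✓

i = 0, j = 2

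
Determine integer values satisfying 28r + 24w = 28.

Step 1: Check solvability.
gcd(28, 24) = 4
Since 4 divides 28, solutions exist.

Step 2: Apply extended Euclidean algorithm to find gcd.
We find integers such that 28*x0 + 24*y0 = 4

Step 3: Scale the particular solution.
Multiply by 28/4 = 7:
r = 7, w = -7

Step 4: Verify.
28*(7) + 24*(-7) = 28 = 28 ✓

r = 7, w = -7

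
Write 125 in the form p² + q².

We need to find integers p, q > 0 such that p² + q² = 125.
Trying p = 2: q² = 125 - 2² = 125 - 4 = 121
q = 11
Check: 2² + 11² = 4 + 121 = 125 ✓

125 = 2² + 11²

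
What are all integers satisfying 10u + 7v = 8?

Step 1: Compute gcd(10, 7) = 1.
Since 1 divides 8, solutions exist.

Step 2: Find a particular solution using extended Euclidean algorithm.
We get u₀ = -16, v₀ = 24.
Check: 10*-16 + 7*24 = 8 = 8 ✓

Step 3: Write the general solution.
u = -16 + (7/1)t = -16 + 7t
v = 24 - (10/1)t = 24 - 10t
for any integer t.

u = -16 + 7t, v = 24 - 10t for integer t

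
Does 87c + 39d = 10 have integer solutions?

Step 1: Compute gcd(87, 39).
gcd(87, 39) = 3

Step 2: Check divisibility.
Does 3 divide 10? 10 = 3 x 3 + 1, so no.

By the theorem on linear Diophantine equations, 87c + 39d = 10 has integer solutions if and only if gcd(87, 39) divides 10. Since 3 does not divide 10, no solutions exist.

No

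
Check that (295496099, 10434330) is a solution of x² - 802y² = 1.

Compute x² = 295496099² = 87317944524217801
Compute 802y² = 802·10434330² = 802·108875242548900 = 87317944524217800
x² - 802y² = 87317944524217801 - 87317944524217800 = 1
Since this equals 1, (295496099, 10434330) is a solution.

Yes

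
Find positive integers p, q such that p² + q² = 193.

Search for p with 193 - p² a perfect square.
p = 7: 193 - 7² = 193 - 49 = 144 = 12² ✓
So p = 7, q = 12.

p = 7, q = 12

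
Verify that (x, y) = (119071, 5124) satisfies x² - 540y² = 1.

Compute x² = 119071² = 14177903041
Compute 540y² = 540·5124² = 540·26255376 = 14177903040
x² - 540y² = 14177903041 - 14177903040 = 1
Since this equals 1, (119071, 5124) is a solution.

Yes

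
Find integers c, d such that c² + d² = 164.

We need to find integers c, d > 0 such that c² + d² = 164.
Trying c = 8: d² = 164 - 8² = 164 - 64 = 100
d = 10
Check: 8² + 10² = 64 + 100 = 164 ✓

164 = 8² + 10²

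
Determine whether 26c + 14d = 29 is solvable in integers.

Step 1: Compute gcd(26, 14).
gcd(26, 14) = 2

Step 2: Check divisibility.
Does 2 divide 29? 29 = 2 x 14 + 1, so no.

By the theorem on linear Diophantine equations, 26c + 14d = 29 has integer solutions if and only if gcd(26, 14) divides 29. Since 2 does not divide 29, no solutions exist.

No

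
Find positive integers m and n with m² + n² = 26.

We need to find integers m, n > 0 such that m² + n² = 26.
Trying m = 1: n² = 26 - 1² = 26 - 1 = 25
n = 5
Check: 1² + 5² = 1 + 25 = 26 ✓

26 = 1² + 5²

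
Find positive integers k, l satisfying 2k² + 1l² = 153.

Try small values of k and check whether (153 - 2k²)/1 is a perfect square.
k = 6: 2·6² = 72, so 1l² = 153 - 72 = 81, giving l² = 81, l = 9.
Check: 2·6² + 1·9² = 72 + 81 = 153 ✓

k = 6, l = 9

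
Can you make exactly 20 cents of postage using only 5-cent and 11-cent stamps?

We need non-negative x, y with 5x + 11y = 20.
gcd(5, 11) = 1 divides 20, so integer solutions exist.
Search for a non-negative one: x = 4 gives 11y = 20 - 20 = 0, so y = 0.
Check: 5·4 + 11·0 = 20 ✓

Yes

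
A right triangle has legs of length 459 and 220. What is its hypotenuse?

c² = a² + b² = 459² + 220² = 210681 + 48400 = 259081
c = 509

509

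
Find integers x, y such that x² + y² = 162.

We need to find integers x, y > 0 such that x² + y² = 162.
Trying x = 9: y² = 162 - 9² = 162 - 81 = 81
y = 9
Check: 9² + 9² = 81 + 81 = 162 ✓

162 = 9² + 9²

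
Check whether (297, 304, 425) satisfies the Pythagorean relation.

Compute a² + b²:
297² + 304² = 88209 + 92416 = 180625
Compute c²:
425² = 180625
Since 180625 = 180625, it is a Pythagorean triple.

Yes, it is a Pythagorean triple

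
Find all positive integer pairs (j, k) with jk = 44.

The positive divisors of 44 are: 1, 2, 4, 11, 22, 44.
Each divisor d gives the pair (d, 44/d):
(1, 44), (2, 22), (4, 11), (11, 4), (22, 2), (44, 1)

(1, 44), (2, 22), (4, 11), (11, 4), (22, 2), (44, 1)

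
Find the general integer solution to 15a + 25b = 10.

Step 1: Compute gcd(15, 25) = 5.
Since 5 divides 10, solutions exist.

Step 2: Find a particular solution using extended Euclidean algorithm.
We get a₀ = 4, b₀ = -2.
Check: 15*4 + 25*-2 = 10 = 10 ✓

Step 3: Write the general solution.
a = 4 + (25/5)t = 4 + 5t
b = -2 - (15/5)t = -2 - 3t
for any integer t.

a = 4 + 5t, b = -2 - 3t for integer t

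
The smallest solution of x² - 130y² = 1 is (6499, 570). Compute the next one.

Solutions to x² - Dy² = 1 are generated by powers of (x₀ + y₀√D).
The next solution satisfies x₁ + y₁√130 = (x₀ + y₀√130)², giving:
x₁ = x₀² + 130y₀² = 6499² + 130·570² = 42237001 + 42237000 = 84474001
y₁ = 2x₀y₀ = 2·6499·570 = 7408860

Verify: 84474001² - 130·7408860² = 7135856844948001 - 7135856844948000 = 1 ✓

x = 84474001, y = 7408860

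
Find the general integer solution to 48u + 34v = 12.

Step 1: Compute gcd(48, 34) = 2.
Since 2 divides 12, solutions exist.

Step 2: Find a particular solution using extended Euclidean algorithm.
We get u₀ = 30, v₀ = -42.
Check: 48*30 + 34*-42 = 12 = 12 ✓

Step 3: Write the general solution.
u = 30 + (34/2)t = 30 + 17t
v = -42 - (48/2)t = -42 - 24t
for any integer t.

u = 30 + 17t, v = -42 - 24t for integer t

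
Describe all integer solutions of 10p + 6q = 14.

Step 1: Compute gcd(10, 6) = 2.
Since 2 divides 14, solutions exist.

Step 2: Find a particular solution using extended Euclidean algorithm.
We get p₀ = -7, q₀ = 14.
Check: 10*-7 + 6*14 = 14 = 14 ✓

Step 3: Write the general solution.
p = -7 + (6/2)t = -7 + 3t
q = 14 - (10/2)t = 14 - 5t
for any integer t.

p = -7 + 3t, q = 14 - 5t for integer t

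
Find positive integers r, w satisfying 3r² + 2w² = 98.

Try small values of r and check whether (98 - 3r²)/2 is a perfect square.
r = 4: 3·4² = 48, so 2w² = 98 - 48 = 50, giving w² = 25, w = 5.
Check: 3·4² + 2·5² = 48 + 50 = 98 ✓

r = 4, w = 5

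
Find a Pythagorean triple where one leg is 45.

We need the other leg and hypotenuse such that 45² + x² = c².
Take x = 1012, c = 1013: 45² + 1012² = 2025 + 1024144 = 1026169 = 1013² ✓
Triple: (45, 1012, 1013)

(45, 1012, 1013)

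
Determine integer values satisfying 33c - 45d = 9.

Step 1: Check solvability.
gcd(33, 45) = 3
Since 3 divides 9, solutions exist.

Step 2: Apply extended Euclidean algorithm to find gcd.
We find integers such that 33*x0 + 45*y0 = 3

Step 3: Scale the particular solution.
Multiply by 9/3 = 3:
c = -12, d = -9

Step 4: Verify.
33*(-12) - 45*(-9) = 9 = 9 ✓

c = -12, d = -9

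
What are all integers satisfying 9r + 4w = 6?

Step 1: Compute gcd(9, 4) = 1.
Since 1 divides 6, solutions exist.

Step 2: Find a particular solution using extended Euclidean algorithm.
We get r₀ = 6, w₀ = -12.
Check: 9*6 + 4*-12 = 6 = 6 ✓

Step 3: Write the general solution.
r = 6 + (4/1)t = 6 + 4t
w = -12 - (9/1)t = -12 - 9t
for any integer t.

r = 6 + 4t, w = -12 - 9t for integer t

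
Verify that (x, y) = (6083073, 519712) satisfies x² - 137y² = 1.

Compute x² = 6083073² = 37003777123329
Compute 137y² = 137·519712² = 137·270100562944 = 37003777123328
x² - 137y² = 37003777123329 - 37003777123328 = 1
Since this equals 1, (6083073, 519712) is a solution.

Yes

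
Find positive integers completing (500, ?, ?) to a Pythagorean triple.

We need the other leg and hypotenuse such that 500² + x² = c².
Take x = 3105, c = 3145: 500² + 3105² = 250000 + 9641025 = 9891025 = 3145² ✓
Triple: (3105, 500, 3145)

(3105, 500, 3145)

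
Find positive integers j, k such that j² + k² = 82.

Search for j with 82 - j² a perfect square.
j = 1: 82 - 1² = 82 - 1 = 81 = 9² ✓
So j = 1, k = 9.

j = 1, k = 9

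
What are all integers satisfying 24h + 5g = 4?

Step 1: Compute gcd(24, 5) = 1.
Since 1 divides 4, solutions exist.

Step 2: Find a particular solution using extended Euclidean algorithm.
We get h₀ = -4, g₀ = 20.
Check: 24*-4 + 5*20 = 4 = 4 ✓

Step 3: Write the general solution.
h = -4 + (5/1)t = -4 + 5t
g = 20 - (24/1)t = 20 - 24t
for any integer t.

h = -4 + 5t, g = 20 - 24t for integer t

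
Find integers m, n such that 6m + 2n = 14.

Step 1: Check solvability.
gcd(6, 2) = 2
Since 2 divides 14, solutions exist.

Step 2: Apply extended Euclidean algorithm to find gcd.
We find integers such that 6*x0 + 2*y0 = 2

Step 3: Scale the particular solution.
Multiply by 14/2 = 7:
m = 0, n = 7

Step 4: Verify.
6*(0) + 2*(7) = 14 = 14 ✓

m = 0, n = 7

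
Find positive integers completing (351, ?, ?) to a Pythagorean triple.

We need the other leg and hypotenuse such that 351² + x² = c².
Take x = 280, c = 449: 351² + 280² = 123201 + 78400 = 201601 = 449² ✓
Triple: (351, 280, 449)

(351, 280, 449)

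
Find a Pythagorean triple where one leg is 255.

We need the other leg and hypotenuse such that 255² + x² = c².
Take x = 1288, c = 1313: 255² + 1288² = 65025 + 1658944 = 1723969 = 1313² ✓
Triple: (255, 1288, 1313)

(255, 1288, 1313)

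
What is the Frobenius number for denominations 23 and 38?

For two coprime denominations a and b, the Frobenius number (largest value not representable as a non-negative combination) is ab - a - b.
Here gcd(23, 38) = 1, so they are coprime.
F(23, 38) = 23·38 - 23 - 38 = 874 - 61 = 813

813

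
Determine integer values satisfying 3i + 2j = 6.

Step 1: Check solvability.
gcd(3, 2) = 1
Since 1 divides 6, solutions exist.

Step 2: Apply extended Euclidean algorithm to find gcd.
We find integers such that 3*x0 + 2*y0 = 1

Step 3: Scale the particular solution.
Multiply by 6/1 = 6:
i = 6, j = -6

Step 4: Verify.
3*(6) + 2*(-6) = 6 = 6 ✓

i = 6, j = -6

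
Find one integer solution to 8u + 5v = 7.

Step 1: Check solvability.
gcd(8, 5) = 1
Since 1 divides 7, solutions exist.

Step 2: Apply extended Euclidean algorithm to find gcd.
We find integers such that 8*x0 + 5*y0 = 1

Step 3: Scale the particular solution.
Multiply by 7/1 = 7:
u = 14, v = -21

Step 4: Verify.
8*(14) + 5*(-21) = 7 = 7 ✓

u = 14, v = -21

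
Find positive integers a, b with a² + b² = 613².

We need a² + b² = 613² = 375769.
Trying: 35² + 612² = 1225 + 374544 = 375769 ✓

(35, 612, 613)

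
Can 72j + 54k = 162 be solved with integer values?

Step 1: Compute gcd(72, 54).
gcd(72, 54) = 18

Step 2: Check divisibility.
Does 18 divide 162? 162 = 18 x 9, so yes.

By the theorem on linear Diophantine equations, 72j + 54k = 162 has integer solutions if and only if gcd(72, 54) divides 162. Since 18 | 162, solutions exist.

Yes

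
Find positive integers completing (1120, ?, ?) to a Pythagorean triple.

We need the other leg and hypotenuse such that 1120² + x² = c².
Take x = 408, c = 1192: 1120² + 408² = 1254400 + 166464 = 1420864 = 1192² ✓
Triple: (408, 1120, 1192)

(408, 1120, 1192)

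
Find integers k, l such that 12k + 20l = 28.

Step 1: Check solvability.
gcd(12, 20) = 4
Since 4 divides 28, solutions exist.

Step 2: Apply extended Euclidean algorithm to find gcd.
We find integers such that 12*x0 + 20*y0 = 4

Step 3: Scale the particular solution.
Multiply by 28/4 = 7:
k = 14, l = -7

Step 4: Verify.
12*(14) + 20*(-7) = 28 = 28 ✓

k = 14, l = -7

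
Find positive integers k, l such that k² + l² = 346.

Search for k with 346 - k² a perfect square.
k = 11: 346 - 11² = 346 - 121 = 225 = 15² ✓
So k = 11, l = 15.

k = 11, l = 15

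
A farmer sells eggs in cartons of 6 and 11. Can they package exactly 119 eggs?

We need non-negative a, b with 6a + 11b = 119.
gcd(6, 11) = 1 divides 119.
Try a = 7: 11b = 119 - 42 = 77, so b = 7.
One way: 7 cartons of 6 and 7 cartons of 11.

Yes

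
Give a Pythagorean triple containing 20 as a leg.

We need the other leg and hypotenuse such that 20² + x² = c².
Take x = 99, c = 101: 20² + 99² = 400 + 9801 = 10201 = 101² ✓
Triple: (99, 20, 101)

(99, 20, 101)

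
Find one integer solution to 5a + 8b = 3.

Step 1: Check solvability.
gcd(5, 8) = 1
Since 1 divides 3, solutions exist.

Step 2: Apply extended Euclidean algorithm to find gcd.
We find integers such that 5*x0 + 8*y0 = 1

Step 3: Scale the particular solution.
Multiply by 3/1 = 3:
a = -9, b = 6

Step 4: Verify.
5*(-9) + 8*(6) = 3 = 3 ✓

a = -9, b = 6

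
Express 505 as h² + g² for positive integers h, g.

We need to find integers h, g > 0 such that h² + g² = 505.
Trying h = 8: g² = 505 - 8² = 505 - 64 = 441
g = 21
Check: 8² + 21² = 64 + 441 = 505 ✓

505 = 8² + 21²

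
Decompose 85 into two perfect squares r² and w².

We need to find integers r, w > 0 such that r² + w² = 85.
Trying r = 2: w² = 85 - 2² = 85 - 4 = 81
w = 9
Check: 2² + 9² = 4 + 81 = 85 ✓

85 = 2² + 9²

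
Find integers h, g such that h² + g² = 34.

We need to find integers h, g > 0 such that h² + g² = 34.
Trying h = 3: g² = 34 - 3² = 34 - 9 = 25
g = 5
Check: 3² + 5² = 9 + 25 = 34 ✓

34 = 3² + 5²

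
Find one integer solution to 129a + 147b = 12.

Step 1: Check solvability.
gcd(129, 147) = 3
Since 3 divides 12, solutions exist.

Step 2: Apply extended Euclidean algorithm to find gcd.
We find integers such that 129*x0 + 147*y0 = 3

Step 3: Scale the particular solution.
Multiply by 12/3 = 4:
a = 32, b = -28

Step 4: Verify.
129*(32) + 147*(-28) = 12 = 12 ✓

a = 32, b = -28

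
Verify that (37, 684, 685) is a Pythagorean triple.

Compute a² + b² = 37² + 684² = 1369 + 467856 = 469225
Compute c² = 685² = 469225
Since 469225 = 469225, confirmed.

Yes, it is a Pythagorean triple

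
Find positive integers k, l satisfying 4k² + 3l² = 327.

Try small values of k and check whether (327 - 4k²)/3 is a perfect square.
k = 9: 4·9² = 324, so 3l² = 327 - 324 = 3, giving l² = 1, l = 1.
Check: 4·9² + 3·1² = 324 + 3 = 327 ✓

k = 9, l = 1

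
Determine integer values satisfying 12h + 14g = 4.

Step 1: Check solvability.
gcd(12, 14) = 2
Since 2 divides 4, solutions exist.

Step 2: Apply extended Euclidean algorithm to find gcd.
We find integers such that 12*x0 + 14*y0 = 2

Step 3: Scale the particular solution.
Multiply by 4/2 = 2:
h = -2, g = 2

Step 4: Verify.
12*(-2) + 14*(2) = 4 = 4 ✓

h = -2, g = 2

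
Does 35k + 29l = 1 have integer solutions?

Step 1: Compute gcd(35, 29).
gcd(35, 29) = 1

Step 2: Check divisibility.
Does 1 divide 1? 1 = 1 x 1, so yes.

By the theorem on linear Diophantine equations, 35k + 29l = 1 has integer solutions if and only if gcd(35, 29) divides 1. Since 1 | 1, solutions exist.

Yes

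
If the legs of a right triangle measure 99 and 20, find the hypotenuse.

c² = a² + b² = 99² + 20² = 9801 + 400 = 10201
c = 101

101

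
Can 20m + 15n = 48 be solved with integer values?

Step 1: Compute gcd(20, 15).
gcd(20, 15) = 5

Step 2: Check divisibility.
Does 5 divide 48? 48 = 5 x 9 + 3, so no.

By the theorem on linear Diophantine equations, 20m + 15n = 48 has integer solutions if and only if gcd(20, 15) divides 48. Since 5 does not divide 48, no solutions exist.

No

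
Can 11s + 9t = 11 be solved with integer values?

Step 1: Compute gcd(11, 9).
gcd(11, 9) = 1

Step 2: Check divisibility.
Does 1 divide 11? 11 = 1 x 11, so yes.

By the theorem on linear Diophantine equations, 11s + 9t = 11 has integer solutions if and only if gcd(11, 9) divides 11. Since 1 | 11, solutions exist.

Yes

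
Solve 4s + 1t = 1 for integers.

Step 1: Check solvability.
gcd(4, 1) = 1
Since 1 divides 1, solutions exist.

Step 2: Apply extended Euclidean algorithm to find gcd.
We find integers such that 4*x0 + 1*y0 = 1

Step 3: Scale the particular solution.
Multiply by 1/1 = 1:
s = 0, t = 1

Step 4: Verify.
4*(0) + 1*(1) = 1 = 1 ✓

s = 0, t = 1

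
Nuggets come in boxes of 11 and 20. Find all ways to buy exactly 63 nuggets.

We need non-negative integers (x, y) with 11x + 20y = 63.
For each x in 0..5, check if 63 - 11x is a non-negative multiple of 20.
No x yields an integer y ≥ 0.

No solution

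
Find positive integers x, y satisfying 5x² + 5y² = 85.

Try small values of x and check whether (85 - 5x²)/5 is a perfect square.
x = 4: 5·4² = 80, so 5y² = 85 - 80 = 5, giving y² = 1, y = 1.
Check: 5·4² + 5·1² = 80 + 5 = 85 ✓

x = 4, y = 1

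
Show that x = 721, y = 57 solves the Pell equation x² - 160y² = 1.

Compute x² = 721² = 519841
Compute 160y² = 160·57² = 160·3249 = 519840
x² - 160y² = 519841 - 519840 = 1
Since this equals 1, (721, 57) is a solution.

Yes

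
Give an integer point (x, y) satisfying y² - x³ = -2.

Try small integer x values and check whether x³ - 2 is a perfect square.
x = 3: x³ - 2 = 3³ - 2 = 27 - 2 = 25
Is 25 a perfect square? 5² = 25 ✓
So (x, y) = (3, 5) is a solution.

x = 3, y = 5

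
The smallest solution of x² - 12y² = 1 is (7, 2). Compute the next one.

Solutions to x² - Dy² = 1 are generated by powers of (x₀ + y₀√D).
The next solution satisfies x₁ + y₁√12 = (x₀ + y₀√12)², giving:
x₁ = x₀² + 12y₀² = 7² + 12·2² = 49 + 48 = 97
y₁ = 2x₀y₀ = 2·7·2 = 28

Verify: 97² - 12·28² = 9409 - 9408 = 1 ✓

x = 97, y = 28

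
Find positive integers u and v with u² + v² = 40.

We need to find integers u, v > 0 such that u² + v² = 40.
Trying u = 2: v² = 40 - 2² = 40 - 4 = 36
v = 6
Check: 2² + 6² = 4 + 36 = 40 ✓

40 = 2² + 6²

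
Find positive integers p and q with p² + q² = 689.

We need to find integers p, q > 0 such that p² + q² = 689.
Trying p = 8: q² = 689 - 8² = 689 - 64 = 625
q = 25
Check: 8² + 25² = 64 + 625 = 689 ✓

689 = 8² + 25²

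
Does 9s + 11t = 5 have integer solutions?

Step 1: Compute gcd(9, 11).
gcd(9, 11) = 1

Step 2: Check divisibility.
Does 1 divide 5? 5 = 1 x 5, so yes.

By the theorem on linear Diophantine equations, 9s + 11t = 5 has integer solutions if and only if gcd(9, 11) divides 5. Since 1 | 5, solutions exist.

Yes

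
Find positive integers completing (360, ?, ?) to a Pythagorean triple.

We need the other leg and hypotenuse such that 360² + x² = c².
Take x = 357, c = 507: 360² + 357² = 129600 + 127449 = 257049 = 507² ✓
Triple: (357, 360, 507)

(357, 360, 507)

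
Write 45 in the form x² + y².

We need to find integers x, y > 0 such that x² + y² = 45.
Trying x = 3: y² = 45 - 3² = 45 - 9 = 36
y = 6
Check: 3² + 6² = 9 + 36 = 45 ✓

45 = 3² + 6²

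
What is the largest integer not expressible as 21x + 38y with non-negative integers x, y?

For two coprime denominations a and b, the Frobenius number (largest value not representable as a non-negative combination) is ab - a - b.
Here gcd(21, 38) = 1, so they are coprime.
F(21, 38) = 21·38 - 21 - 38 = 798 - 59 = 739

739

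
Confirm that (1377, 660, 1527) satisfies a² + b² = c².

Compute a² + b² = 1377² + 660² = 1896129 + 435600 = 2331729
Compute c² = 1527² = 2331729
Since 2331729 = 2331729, confirmed.

Yes, it is a Pythagorean triple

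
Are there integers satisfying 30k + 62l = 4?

Step 1: Compute gcd(30, 62).
gcd(30, 62) = 2

Step 2: Check divisibility.
Does 2 divide 4? 4 = 2 x 2, so yes.

By the theorem on linear Diophantine equations, 30k + 62l = 4 has integer solutions if and only if gcd(30, 62) divides 4. Since 2 | 4, solutions exist.

Yes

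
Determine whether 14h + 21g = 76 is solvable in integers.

Step 1: Compute gcd(14, 21).
gcd(14, 21) = 7

Step 2: Check divisibility.
Does 7 divide 76? 76 = 7 x 10 + 6, so no.

By the theorem on linear Diophantine equations, 14h + 21g = 76 has integer solutions if and only if gcd(14, 21) divides 76. Since 7 does not divide 76, no solutions exist.

No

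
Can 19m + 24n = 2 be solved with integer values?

Step 1: Compute gcd(19, 24).
gcd(19, 24) = 1

Step 2: Check divisibility.
Does 1 divide 2? 2 = 1 x 2, so yes.

By the theorem on linear Diophantine equations, 19m + 24n = 2 has integer solutions if and only if gcd(19, 24) divides 2. Since 1 | 2, solutions exist.

Yes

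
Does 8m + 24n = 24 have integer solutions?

Step 1: Compute gcd(8, 24).
gcd(8, 24) = 8

Step 2: Check divisibility.
Does 8 divide 24? 24 = 8 x 3, so yes.

By the theorem on linear Diophantine equations, 8m + 24n = 24 has integer solutions if and only if gcd(8, 24) divides 24. Since 8 | 24, solutions exist.

Yes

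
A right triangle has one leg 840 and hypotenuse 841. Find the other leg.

a² = c² - b² = 707281 - 705600 = 1681
a = 41

41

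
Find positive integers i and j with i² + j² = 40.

We need to find integers i, j > 0 such that i² + j² = 40.
Trying i = 2: j² = 40 - 2² = 40 - 4 = 36
j = 6
Check: 2² + 6² = 4 + 36 = 40 ✓

40 = 2² + 6²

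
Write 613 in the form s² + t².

We need to find integers s, t > 0 such that s² + t² = 613.
Trying s = 17: t² = 613 - 17² = 613 - 289 = 324
t = 18
Check: 17² + 18² = 289 + 324 = 613 ✓

613 = 17² + 18²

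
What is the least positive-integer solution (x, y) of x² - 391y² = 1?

We seek the smallest positive integers (x, y) with x² - 391y² = 1, i.e., x² = 391y² + 1.
Try successive y values:
y = 1: x² = 391·1² + 1 = 392, not a perfect square
y = 2: x² = 391·2² + 1 = 1565, not a perfect square
y = 3: x² = 391·3² + 1 = 3520, not a perfect square
... continuing the search (or via continued fractions) ...
y = 371133: x² = 391·371133² + 1 = 53856224142400, x = 7338680 ✓

Verify: 7338680² - 391·371133² = 53856224142400 - 53856224142399 = 1 ✓

x = 7338680, y = 371133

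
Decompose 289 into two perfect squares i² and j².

We need to find integers i, j > 0 such that i² + j² = 289.
Trying i = 8: j² = 289 - 8² = 289 - 64 = 225
j = 15
Check: 8² + 15² = 64 + 225 = 289 ✓

289 = 8² + 15²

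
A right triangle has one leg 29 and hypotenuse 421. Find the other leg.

b² = c² - a² = 177241 - 841 = 176400
b = 420

420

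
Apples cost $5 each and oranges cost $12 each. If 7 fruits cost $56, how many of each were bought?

Let a = apples, o = oranges.
a + o = 7
5a + 12o = 56
Substitute o = 7 - a:
5a + 12(7 - a) = 56
(5 - 12)a = 56 - 84
-7a = -28
a = 4, o = 7 - 4 = 3

Apples: 4, Oranges: 3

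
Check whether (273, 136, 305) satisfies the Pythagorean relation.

Compute a² + b²:
273² + 136² = 74529 + 18496 = 93025
Compute c²:
305² = 93025
Since 93025 = 93025, it is a Pythagorean triple.

Yes, it is a Pythagorean triple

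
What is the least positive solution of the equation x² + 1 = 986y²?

We need x² = 986y² - 1. Try successive y:
y = 1: x² = 986·1² - 1 = 985, not a perfect square
y = 2: x² = 986·2² - 1 = 3943, not a perfect square
y = 3: x² = 986·3² - 1 = 8873, not a perfect square
...
y = 5: x² = 986·5² - 1 = 24649 = 157² ✓
Check: 157² - 986·5² = 24649 - 24650 = -1 ✓

x = 157, y = 5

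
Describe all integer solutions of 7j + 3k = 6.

Step 1: Compute gcd(7, 3) = 1.
Since 1 divides 6, solutions exist.

Step 2: Find a particular solution using extended Euclidean algorithm.
We get j₀ = 6, k₀ = -12.
Check: 7*6 + 3*-12 = 6 = 6 ✓

Step 3: Write the general solution.
j = 6 + (3/1)t = 6 + 3t
k = -12 - (7/1)t = -12 - 7t
for any integer t.

j = 6 + 3t, k = -12 - 7t for integer t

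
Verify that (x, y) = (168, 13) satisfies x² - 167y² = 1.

Compute x² = 168² = 28224
Compute 167y² = 167·13² = 167·169 = 28223
x² - 167y² = 28224 - 28223 = 1
Since this equals 1, (168, 13) is a solution.

Yes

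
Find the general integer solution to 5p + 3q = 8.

Step 1: Compute gcd(5, 3) = 1.
Since 1 divides 8, solutions exist.

Step 2: Find a particular solution using extended Euclidean algorithm.
We get p₀ = -8, q₀ = 16.
Check: 5*-8 + 3*16 = 8 = 8 ✓

Step 3: Write the general solution.
p = -8 + (3/1)t = -8 + 3t
q = 16 - (5/1)t = 16 - 5t
for any integer t.

p = -8 + 3t, q = 16 - 5t for integer t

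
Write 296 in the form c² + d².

We need to find integers c, d > 0 such that c² + d² = 296.
Trying c = 10: d² = 296 - 10² = 296 - 100 = 196
d = 14
Check: 10² + 14² = 100 + 196 = 296 ✓

296 = 10² + 14²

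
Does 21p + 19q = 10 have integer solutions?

Step 1: Compute gcd(21, 19).
gcd(21, 19) = 1

Step 2: Check divisibility.
Does 1 divide 10? 10 = 1 x 10, so yes.

By the theorem on linear Diophantine equations, 21p + 19q = 10 has integer solutions if and only if gcd(21, 19) divides 10. Since 1 | 10, solutions exist.

Yes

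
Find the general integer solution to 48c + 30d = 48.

Step 1: Compute gcd(48, 30) = 6.
Since 6 divides 48, solutions exist.

Step 2: Find a particular solution using extended Euclidean algorithm.
We get c₀ = 16, d₀ = -24.
Check: 48*16 + 30*-24 = 48 = 48 ✓

Step 3: Write the general solution.
c = 16 + (30/6)t = 16 + 5t
d = -24 - (48/6)t = -24 - 8t
for any integer t.

c = 16 + 5t, d = -24 - 8t for integer t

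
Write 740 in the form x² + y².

We need to find integers x, y > 0 such that x² + y² = 740.
Trying x = 8: y² = 740 - 8² = 740 - 64 = 676
y = 26
Check: 8² + 26² = 64 + 676 = 740 ✓

740 = 8² + 26²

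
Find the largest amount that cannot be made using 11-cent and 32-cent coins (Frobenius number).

For two coprime denominations a and b, the Frobenius number (largest value not representable as a non-negative combination) is ab - a - b.
Here gcd(11, 32) = 1, so they are coprime.
F(11, 32) = 11·32 - 11 - 32 = 352 - 43 = 309

309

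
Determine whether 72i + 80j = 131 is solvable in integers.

Step 1: Compute gcd(72, 80).
gcd(72, 80) = 8

Step 2: Check divisibility.
Does 8 divide 131? 131 = 8 x 16 + 3, so no.

By the theorem on linear Diophantine equations, 72i + 80j = 131 has integer solutions if and only if gcd(72, 80) divides 131. Since 8 does not divide 131, no solutions exist.

No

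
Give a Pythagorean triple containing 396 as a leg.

We need the other leg and hypotenuse such that 396² + x² = c².
Take x = 203, c = 445: 396² + 203² = 156816 + 41209 = 198025 = 445² ✓
Triple: (203, 396, 445)

(203, 396, 445)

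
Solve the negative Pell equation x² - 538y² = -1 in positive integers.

We need x² = 538y² - 1. Try successive y:
y = 1: x² = 538·1² - 1 = 537, not a perfect square
y = 2: x² = 538·2² - 1 = 2151, not a perfect square
y = 3: x² = 538·3² - 1 = 4841, not a perfect square
...
y = 2977: x² = 538·2977² - 1 = 4768040601 = 69051² ✓
Check: 69051² - 538·2977² = 4768040601 - 4768040602 = -1 ✓

x = 69051, y = 2977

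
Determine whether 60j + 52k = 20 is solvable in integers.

Step 1: Compute gcd(60, 52).
gcd(60, 52) = 4

Step 2: Check divisibility.
Does 4 divide 20? 20 = 4 x 5, so yes.

By the theorem on linear Diophantine equations, 60j + 52k = 20 has integer solutions if and only if gcd(60, 52) divides 20. Since 4 | 20, solutions exist.

Yes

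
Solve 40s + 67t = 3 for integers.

Step 1: Check solvability.
gcd(40, 67) = 1
Since 1 divides 3, solutions exist.

Step 2: Apply extended Euclidean algorithm to find gcd.
We find integers such that 40*x0 + 67*y0 = 1

Step 3: Scale the particular solution.
Multiply by 3/1 = 3:
s = -15, t = 9

Step 4: Verify.
40*(-15) + 67*(9) = 3 = 3 ✓

s = -15, t = 9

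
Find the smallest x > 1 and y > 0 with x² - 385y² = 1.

We seek the smallest positive integers (x, y) with x² - 385y² = 1, i.e., x² = 385y² + 1.
Try successive y values:
y = 1: x² = 385·1² + 1 = 386, not a perfect square
y = 2: x² = 385·2² + 1 = 1541, not a perfect square
y = 3: x² = 385·3² + 1 = 3466, not a perfect square
... continuing the search (or via continued fractions) ...
y = 4884: x² = 385·4884² + 1 = 9183580561, x = 95831 ✓

Verify: 95831² - 385·4884² = 9183580561 - 9183580560 = 1 ✓

x = 95831, y = 4884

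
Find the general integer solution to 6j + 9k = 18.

Step 1: Compute gcd(6, 9) = 3.
Since 3 divides 18, solutions exist.

Step 2: Find a particular solution using extended Euclidean algorithm.
We get j₀ = -6, k₀ = 6.
Check: 6*-6 + 9*6 = 18 = 18 ✓

Step 3: Write the general solution.
j = -6 + (9/3)t = -6 + 3t
k = 6 - (6/3)t = 6 - 2t
for any integer t.

j = -6 + 3t, k = 6 - 2t for integer t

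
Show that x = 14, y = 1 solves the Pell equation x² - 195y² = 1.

Compute x² = 14² = 196
Compute 195y² = 195·1² = 195·1 = 195
x² - 195y² = 196 - 195 = 1
Since this equals 1, (14, 1) is a solution.

Yes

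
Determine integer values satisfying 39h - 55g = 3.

Step 1: Check solvability.
gcd(39, 55) = 1
Since 1 divides 3, solutions exist.

Step 2: Apply extended Euclidean algorithm to find gcd.
We find integers such that 39*x0 + 55*y0 = 1

Step 3: Scale the particular solution.
Multiply by 3/1 = 3:
h = 72, g = 51

Step 4: Verify.
39*(72) - 55*(51) = 3 = 3 ✓

h = 72, g = 51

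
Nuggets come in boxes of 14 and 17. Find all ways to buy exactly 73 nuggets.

We need non-negative integers (x, y) with 14x + 17y = 73.
For each x in 0..5, check if 73 - 14x is a non-negative multiple of 17.
x = 4: 17y = 17, y = 1 ✓

(4 boxes of 14, 1 boxes of 17)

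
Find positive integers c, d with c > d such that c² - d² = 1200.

Factor: c² - d² = (c+d)(c-d) = 1200.
We need two factors of 1200 with the same parity.
Use c+d = 600 and c-d = 2 (product 600·2 = 1200).
Adding: 2c = 602, so c = 301.
Subtracting: 2d = 598, so d = 299.
Check: 301² - 299² = 90601 - 89401 = 1200 ✓

c = 301, d = 299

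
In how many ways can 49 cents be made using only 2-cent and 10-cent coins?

We need non-negative integers (x, y) with 2x + 10y = 49.
For each x from 0 to 24, check if (49 - 2x) is a non-negative multiple of 10.
Solutions (x, y): none
Count: 0

0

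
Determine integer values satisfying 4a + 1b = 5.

Step 1: Check solvability.
gcd(4, 1) = 1
Since 1 divides 5, solutions exist.

Step 2: Apply extended Euclidean algorithm to find gcd.
We find integers such that 4*x0 + 1*y0 = 1

Step 3: Scale the particular solution.
Multiply by 5/1 = 5:
a = 0, b = 5

Step 4: Verify.
4*(0) + 1*(5) = 5 = 5 ✓

a = 0, b = 5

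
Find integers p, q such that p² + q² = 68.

We need to find integers p, q > 0 such that p² + q² = 68.
Trying p = 2: q² = 68 - 2² = 68 - 4 = 64
q = 8
Check: 2² + 8² = 4 + 64 = 68 ✓

68 = 2² + 8²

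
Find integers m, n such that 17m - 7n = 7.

Step 1: Check solvability.
gcd(17, 7) = 1
Since 1 divides 7, solutions exist.

Step 2: Apply extended Euclidean algorithm to find gcd.
We find integers such that 17*x0 + 7*y0 = 1

Step 3: Scale the particular solution.
Multiply by 7/1 = 7:
m = -14, n = -35

Step 4: Verify.
17*(-14) - 7*(-35) = 7 = 7 ✓

m = -14, n = -35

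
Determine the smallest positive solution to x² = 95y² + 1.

We seek the smallest positive integers (x, y) with x² - 95y² = 1, i.e., x² = 95y² + 1.
Try successive y values:
y = 1: x² = 95·1² + 1 = 96, not a perfect square
y = 2: x² = 95·2² + 1 = 381, not a perfect square
y = 3: x² = 95·3² + 1 = 856, not a perfect square
... continuing the search (or via continued fractions) ...
y = 4: x² = 95·4² + 1 = 1521, x = 39 ✓

Verify: 39² - 95·4² = 1521 - 1520 = 1 ✓

x = 39, y = 4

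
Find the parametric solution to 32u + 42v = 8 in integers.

Step 1: Compute gcd(32, 42) = 2.
Since 2 divides 8, solutions exist.

Step 2: Find a particular solution using extended Euclidean algorithm.
We get u₀ = 16, v₀ = -12.
Check: 32*16 + 42*-12 = 8 = 8 ✓

Step 3: Write the general solution.
u = 16 + (42/2)t = 16 + 21t
v = -12 - (32/2)t = -12 - 16t
for any integer t.

u = 16 + 21t, v = -12 - 16t for integer t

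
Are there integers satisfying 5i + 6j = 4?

Step 1: Compute gcd(5, 6).
gcd(5, 6) = 1

Step 2: Check divisibility.
Does 1 divide 4? 4 = 1 x 4, so yes.

By the theorem on linear Diophantine equations, 5i + 6j = 4 has integer solutions if and only if gcd(5, 6) divides 4. Since 1 | 4, solutions exist.

Yes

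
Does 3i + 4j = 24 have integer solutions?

Step 1: Compute gcd(3, 4).
gcd(3, 4) = 1

Step 2: Check divisibility.
Does 1 divide 24? 24 = 1 x 24, so yes.

By the theorem on linear Diophantine equations, 3i + 4j = 24 has integer solutions if and only if gcd(3, 4) divides 24. Since 1 | 24, solutions exist.

Yes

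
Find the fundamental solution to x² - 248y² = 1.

We seek the smallest positive integers (x, y) with x² - 248y² = 1, i.e., x² = 248y² + 1.
Try successive y values:
y = 1: x² = 248·1² + 1 = 249, not a perfect square
y = 2: x² = 248·2² + 1 = 993, not a perfect square
y = 3: x² = 248·3² + 1 = 2233, not a perfect square
... continuing the search (or via continued fractions) ...
y = 4: x² = 248·4² + 1 = 3969, x = 63 ✓

Verify: 63² - 248·4² = 3969 - 3968 = 1 ✓

x = 63, y = 4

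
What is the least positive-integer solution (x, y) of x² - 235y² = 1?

We seek the smallest positive integers (x, y) with x² - 235y² = 1, i.e., x² = 235y² + 1.
Try successive y values:
y = 1: x² = 235·1² + 1 = 236, not a perfect square
y = 2: x² = 235·2² + 1 = 941, not a perfect square
y = 3: x² = 235·3² + 1 = 2116, x = 46 ✓

Verify: 46² - 235·3² = 2116 - 2115 = 1 ✓

x = 46, y = 3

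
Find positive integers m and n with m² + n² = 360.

We need to find integers m, n > 0 such that m² + n² = 360.
Trying m = 6: n² = 360 - 6² = 360 - 36 = 324
n = 18
Check: 6² + 18² = 36 + 324 = 360 ✓

360 = 6² + 18²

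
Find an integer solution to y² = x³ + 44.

Try small integer x values and check whether x³ + 44 is a perfect square.
x = 5: x³ + 44 = 5³ + 44 = 125 + 44 = 169
Is 169 a perfect square? 13² = 169 ✓
So (x, y) = (5, -13) is a solution.

x = 5, y = -13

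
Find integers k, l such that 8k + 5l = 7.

Step 1: Check solvability.
gcd(8, 5) = 1
Since 1 divides 7, solutions exist.

Step 2: Apply extended Euclidean algorithm to find gcd.
We find integers such that 8*x0 + 5*y0 = 1

Step 3: Scale the particular solution.
Multiply by 7/1 = 7:
k = 14, l = -21

Step 4: Verify.
8*(14) + 5*(-21) = 7 = 7 ✓

k = 14, l = -21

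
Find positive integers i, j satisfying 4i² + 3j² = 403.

Try small values of i and check whether (403 - 4i²)/3 is a perfect square.
i = 8: 4·8² = 256, so 3j² = 403 - 256 = 147, giving j² = 49, j = 7.
Check: 4·8² + 3·7² = 256 + 147 = 403 ✓

i = 8, j = 7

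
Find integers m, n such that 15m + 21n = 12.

Step 1: Check solvability.
gcd(15, 21) = 3
Since 3 divides 12, solutions exist.

Step 2: Apply extended Euclidean algorithm to find gcd.
We find integers such that 15*x0 + 21*y0 = 3

Step 3: Scale the particular solution.
Multiply by 12/3 = 4:
m = 12, n = -8

Step 4: Verify.
15*(12) + 21*(-8) = 12 = 12 ✓

m = 12, n = -8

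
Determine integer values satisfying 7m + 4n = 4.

Step 1: Check solvability.
gcd(7, 4) = 1
Since 1 divides 4, solutions exist.

Step 2: Apply extended Euclidean algorithm to find gcd.
We find integers such that 7*x0 + 4*y0 = 1

Step 3: Scale the particular solution.
Multiply by 4/1 = 4:
m = -4, n = 8

Step 4: Verify.
7*(-4) + 4*(8) = 4 = 4 ✓

m = -4, n = 8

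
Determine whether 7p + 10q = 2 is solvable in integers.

Step 1: Compute gcd(7, 10).
gcd(7, 10) = 1

Step 2: Check divisibility.
Does 1 divide 2? 2 = 1 x 2, so yes.

By the theorem on linear Diophantine equations, 7p + 10q = 2 has integer solutions if and only if gcd(7, 10) divides 2. Since 1 | 2, solutions exist.

Yes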